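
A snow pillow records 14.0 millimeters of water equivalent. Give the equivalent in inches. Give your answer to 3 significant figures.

1 mm = 0.0393701 in, so 14.0 × 0.0393701 = 0.551 in.

0.551 in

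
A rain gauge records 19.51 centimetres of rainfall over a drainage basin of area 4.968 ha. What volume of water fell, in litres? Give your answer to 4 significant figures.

9693000 litres

Depth: 19.51 cm × 10 = 195.1 mm.
Area: 4.968 ha = 49680 m².
1 mm over 1 m² is 1 L, so volume = 195.1 × 49680 = 9692568 L ≈ 9693000 L.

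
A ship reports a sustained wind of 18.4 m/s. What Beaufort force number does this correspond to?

Beaufort force 8

18.4 m/s lies in the Beaufort 8 band (gale, 17.2–20.7 m/s).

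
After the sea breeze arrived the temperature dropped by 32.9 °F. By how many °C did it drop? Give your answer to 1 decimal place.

Converting a difference, only the 9/5 scale factor applies: Δ°C = 32.9 × 0.5556 = 18.3 °C.

18.3 °C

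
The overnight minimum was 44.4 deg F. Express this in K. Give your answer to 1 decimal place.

First to °C: 6.89 °C.
Then to K: 280.0 K.

280.0 K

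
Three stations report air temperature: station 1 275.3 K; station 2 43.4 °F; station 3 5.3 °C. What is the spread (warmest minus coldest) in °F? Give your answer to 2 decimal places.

station 1: 275.3 K = 2.150 °C.
station 2: 43.4 °F = 6.333 °C.
Spread: 6.333 − 2.150 = 4.183 °C = 7.53 °F.

7.53 °F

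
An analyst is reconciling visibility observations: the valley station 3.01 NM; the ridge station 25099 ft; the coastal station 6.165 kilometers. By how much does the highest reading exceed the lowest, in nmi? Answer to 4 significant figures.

the ridge station: 25099 ft = 4.13076 nmi.
the coastal station: 6.165 km = 3.32883 nmi.
Spread: 4.13076 − 3.01000 = 1.121 nmi.

1.121 nmi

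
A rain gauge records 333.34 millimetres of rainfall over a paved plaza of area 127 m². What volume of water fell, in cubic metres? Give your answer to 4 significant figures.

1 mm over 1 m² is 1 L, so volume = 333.34 × 127 = 42334.18 L = 42.33 m³.

42.33 cubic metres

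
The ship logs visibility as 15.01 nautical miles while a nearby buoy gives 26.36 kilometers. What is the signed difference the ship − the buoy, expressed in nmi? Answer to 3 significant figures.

0.777 nmi

the buoy: 26.36 km = 14.23326 nmi.
Difference: 15.01000 − 14.23326 = 0.777 nmi.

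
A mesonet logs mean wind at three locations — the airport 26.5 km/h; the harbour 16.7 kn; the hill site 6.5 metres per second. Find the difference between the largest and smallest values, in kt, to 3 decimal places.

the airport: 26.5 km/h = 14.30886 kt.
the hill site: 6.5 m/s = 12.63499 kt.
Spread: 16.70000 − 12.63499 = 4.065 kt.

4.065 kt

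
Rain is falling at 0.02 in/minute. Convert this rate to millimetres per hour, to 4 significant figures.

30.48 mm/hour

0.02 in/minute × 25.4 mm/in × 60 minute/hour = 30.48 mm/hour.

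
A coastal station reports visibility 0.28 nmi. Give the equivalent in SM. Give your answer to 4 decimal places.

0.3222 SM

1 nmi = 1.15078 SM, so 0.28 × 1.15078 = 0.3222 SM.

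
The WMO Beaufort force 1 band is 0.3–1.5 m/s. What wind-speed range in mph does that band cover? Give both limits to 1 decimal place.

0.3–1.5 m/s × 2.237 = 0.7–3.4 mph.

0.7 to 3.4 mph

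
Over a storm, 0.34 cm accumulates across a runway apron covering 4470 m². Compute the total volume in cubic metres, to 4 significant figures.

Depth: 0.34 cm × 10 = 3.4 mm.
1 mm over 1 m² is 1 L, so volume = 3.4 × 4470 = 15198 L = 15.20 m³.

15.20 cubic metres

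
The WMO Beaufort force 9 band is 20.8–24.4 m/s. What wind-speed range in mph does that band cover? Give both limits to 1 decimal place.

46.5 to 54.6 mph

20.8–24.4 m/s × 2.237 = 46.5–54.6 mph.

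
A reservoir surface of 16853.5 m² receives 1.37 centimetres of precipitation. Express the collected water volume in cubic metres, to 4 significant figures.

230.9 cubic metres

Depth: 1.37 cm × 10 = 13.7 mm.
1 mm over 1 m² is 1 L, so volume = 13.7 × 16853.5 = 230892.95 L = 230.9 m³.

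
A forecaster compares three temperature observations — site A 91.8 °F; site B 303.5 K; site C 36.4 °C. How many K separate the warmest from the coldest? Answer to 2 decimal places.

site A: 91.8 °F = 33.222 °C.
site B: 303.5 K = 30.350 °C.
Spread: 36.400 − 30.350 = 6.050 °C.

6.05 K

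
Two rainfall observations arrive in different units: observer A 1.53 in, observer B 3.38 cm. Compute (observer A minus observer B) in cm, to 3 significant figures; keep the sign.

observer A: 1.53 in = 3.88620 cm.
Difference: 3.88620 − 3.38000 = 0.506 cm.

0.506 cm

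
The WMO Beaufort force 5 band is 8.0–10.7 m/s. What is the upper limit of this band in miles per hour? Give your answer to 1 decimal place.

23.9 mph

8.0–10.7 m/s × 2.237 = 17.9–23.9 mph.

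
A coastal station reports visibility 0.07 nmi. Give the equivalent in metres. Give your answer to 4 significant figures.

129.6 m

1 nmi = 1852 m, so 0.07 × 1852 = 129.6 m.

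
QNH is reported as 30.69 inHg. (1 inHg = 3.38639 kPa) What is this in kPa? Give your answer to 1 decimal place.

1 inHg = 3.38639 kPa, so 30.69 × 3.38639 = 103.9 kPa.

103.9 kPa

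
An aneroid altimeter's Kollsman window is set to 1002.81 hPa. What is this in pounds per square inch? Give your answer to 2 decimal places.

1 hPa = 0.0145038 psi, so 1002.81 × 0.0145038 = 14.54 psi.

14.54 psi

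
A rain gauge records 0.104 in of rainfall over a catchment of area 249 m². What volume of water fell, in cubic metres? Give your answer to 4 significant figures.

0.6578 cubic metres

Depth: 0.104 in × 25.4 = 2.6416 mm.
1 mm over 1 m² is 1 L, so volume = 2.6416 × 249 = 657.7584 L = 0.6578 m³.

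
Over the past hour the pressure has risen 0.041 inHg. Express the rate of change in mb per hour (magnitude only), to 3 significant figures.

1.39 mb per hour

0.041 inHg / 1 h × 33.8639 mb/inHg = 1.39 mb/h.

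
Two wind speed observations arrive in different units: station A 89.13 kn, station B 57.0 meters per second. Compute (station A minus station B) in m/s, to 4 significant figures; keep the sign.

station A: 89.13 kt = 45.8524 m/s.
Difference: 45.8524 − 57.0000 = -11.15 m/s.

-11.15 m/s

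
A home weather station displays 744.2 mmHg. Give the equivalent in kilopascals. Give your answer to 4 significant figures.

99.22 kPa

1 mmHg = 0.133322 kPa, so 744.2 × 0.133322 = 99.22 kPa.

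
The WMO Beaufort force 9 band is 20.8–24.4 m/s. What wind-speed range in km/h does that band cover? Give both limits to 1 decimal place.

74.9 to 87.8 km/h

20.8–24.4 m/s × 3.6 = 74.9–87.8 km/h.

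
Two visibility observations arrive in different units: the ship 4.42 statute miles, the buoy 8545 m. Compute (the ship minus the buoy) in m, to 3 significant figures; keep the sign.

the ship: 4.42 SM = 7113.30 m.
Difference: 7113.30 − 8545.00 = -1430 m.

-1430 m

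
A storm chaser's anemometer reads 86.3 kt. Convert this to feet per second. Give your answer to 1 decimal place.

145.7 ft/s

1 kt = 1.68781 ft/s, so 86.3 × 1.68781 = 145.7 ft/s.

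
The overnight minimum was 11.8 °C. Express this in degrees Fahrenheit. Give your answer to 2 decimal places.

°F = °C × 9/5 + 32 = 11.8 × 1.8 + 32 = 53.24 °F.

53.24 °F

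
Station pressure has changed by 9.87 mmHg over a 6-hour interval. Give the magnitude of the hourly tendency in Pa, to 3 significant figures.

9.87 mmHg / 6 h × 133.322 Pa/mmHg = 219 Pa/h.

219 Pa per hour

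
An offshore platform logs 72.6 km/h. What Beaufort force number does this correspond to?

Beaufort force 8

72.6 km/h = 20.2 m/s, which is Beaufort 8 (gale, 17.2–20.7 m/s).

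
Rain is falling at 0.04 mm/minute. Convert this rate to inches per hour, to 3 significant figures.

0.04 mm/minute × 0.0393701 in/mm × 60 minute/hour = 0.0945 in/hour.

0.0945 in/hour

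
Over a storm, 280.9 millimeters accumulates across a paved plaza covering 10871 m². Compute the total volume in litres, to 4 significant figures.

3054000 litres

1 mm over 1 m² is 1 L, so volume = 280.9 × 10871 = 3053663.9 L ≈ 3054000 L.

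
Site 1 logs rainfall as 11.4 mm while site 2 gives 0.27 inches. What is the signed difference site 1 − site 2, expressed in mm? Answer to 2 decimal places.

site 2: 0.27 in = 6.8580 mm.
Difference: 11.4000 − 6.8580 = 4.54 mm.

4.54 mm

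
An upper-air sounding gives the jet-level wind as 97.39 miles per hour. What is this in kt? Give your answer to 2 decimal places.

84.63 kt

1 mph = 0.868976 kt, so 97.39 × 0.868976 = 84.63 kt.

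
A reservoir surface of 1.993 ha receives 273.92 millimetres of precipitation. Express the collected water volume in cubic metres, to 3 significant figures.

5460 cubic metres

Area: 1.993 ha = 19930 m².
1 mm over 1 m² is 1 L, so volume = 273.92 × 19930 = 5459225.6 L = 5460 m³.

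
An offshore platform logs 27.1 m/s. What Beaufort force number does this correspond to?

Beaufort force 10

27.1 m/s lies in the Beaufort 10 band (storm, 24.5–28.4 m/s).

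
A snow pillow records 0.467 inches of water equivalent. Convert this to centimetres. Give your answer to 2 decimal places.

1.19 cm

1 in = 2.54 cm, so 0.467 × 2.54 = 1.19 cm.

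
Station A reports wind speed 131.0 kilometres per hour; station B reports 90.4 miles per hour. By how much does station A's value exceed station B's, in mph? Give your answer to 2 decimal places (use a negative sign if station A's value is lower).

station A: 131.0 km/h = 81.3996 mph.
Difference: 81.3996 − 90.4000 = -9.00 mph.

-9.00 mph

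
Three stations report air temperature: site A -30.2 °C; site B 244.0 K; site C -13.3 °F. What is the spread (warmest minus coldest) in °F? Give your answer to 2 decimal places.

9.06 °F

site B: 244.0 K = -29.150 °C.
site C: -13.3 °F = -25.167 °C.
Spread: (-25.167) − (-30.200) = 5.033 °C = 9.06 °F.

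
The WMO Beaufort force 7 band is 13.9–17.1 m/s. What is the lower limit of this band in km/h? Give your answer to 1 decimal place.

13.9–17.1 m/s × 3.6 = 50.0–61.6 km/h.

50.0 km/h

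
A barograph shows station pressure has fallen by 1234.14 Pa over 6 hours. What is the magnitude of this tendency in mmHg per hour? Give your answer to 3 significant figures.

1.54 mmHg per hour

1234.14 Pa / 6 h × 0.00750062 mmHg/Pa = 1.54 mmHg/h.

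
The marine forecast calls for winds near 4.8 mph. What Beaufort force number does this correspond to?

Beaufort force 2

4.8 mph = 2.1 m/s, which is Beaufort 2 (light breeze, 1.6–3.3 m/s).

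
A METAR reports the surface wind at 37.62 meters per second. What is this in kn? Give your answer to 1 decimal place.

73.1 kt

1 m/s = 1.94384 kt, so 37.62 × 1.94384 = 73.1 kt.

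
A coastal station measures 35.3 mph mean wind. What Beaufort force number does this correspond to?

35.3 mph = 15.8 m/s, which is Beaufort 7 (near gale, 13.9–17.1 m/s).

Beaufort force 7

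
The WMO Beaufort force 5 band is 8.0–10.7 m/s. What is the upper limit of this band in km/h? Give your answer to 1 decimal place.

38.5 km/h

8.0–10.7 m/s × 3.6 = 28.8–38.5 km/h.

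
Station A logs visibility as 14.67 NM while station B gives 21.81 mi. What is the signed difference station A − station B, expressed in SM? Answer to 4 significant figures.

-4.928 SM

station A: 14.67 nmi = 16.88193 SM.
Difference: 16.88193 − 21.81000 = -4.928 SM.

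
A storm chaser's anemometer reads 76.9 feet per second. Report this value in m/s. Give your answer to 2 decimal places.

23.44 m/s

1 ft/s = 0.3048 m/s, so 76.9 × 0.3048 = 23.44 m/s.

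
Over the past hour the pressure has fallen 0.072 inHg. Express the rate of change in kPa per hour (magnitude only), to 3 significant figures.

0.072 inHg / 1 h × 3.38639 kPa/inHg = 0.244 kPa/h.

0.244 kPa per hour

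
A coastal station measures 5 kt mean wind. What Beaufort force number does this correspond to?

Beaufort force 2

5 kt lies in the Beaufort 2 band (light breeze, 4–6 kt).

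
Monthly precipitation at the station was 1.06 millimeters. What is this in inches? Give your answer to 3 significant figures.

0.0417 in

1 mm = 0.0393701 in, so 1.06 × 0.0393701 = 0.0417 in.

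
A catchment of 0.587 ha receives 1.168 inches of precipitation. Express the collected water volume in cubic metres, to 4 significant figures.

Depth: 1.168 in × 25.4 = 29.6672 mm.
Area: 0.587 ha = 5870 m².
1 mm over 1 m² is 1 L, so volume = 29.6672 × 5870 = 174146.46 L = 174.1 m³.

174.1 cubic metres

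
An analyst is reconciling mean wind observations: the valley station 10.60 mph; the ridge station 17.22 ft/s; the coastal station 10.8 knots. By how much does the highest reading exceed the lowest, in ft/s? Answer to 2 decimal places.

2.68 ft/s

the valley station: 10.60 mph = 15.5467 ft/s.
the coastal station: 10.8 kt = 18.2283 ft/s.
Spread: 18.2283 − 15.5467 = 2.68 ft/s.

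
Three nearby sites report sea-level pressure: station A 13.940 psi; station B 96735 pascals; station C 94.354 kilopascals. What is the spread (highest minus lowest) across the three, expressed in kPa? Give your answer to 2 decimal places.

station A: 13.940 psi = 96.1129 kPa.
station B: 96735 Pa = 96.7350 kPa.
Spread: 96.7350 − 94.3540 = 2.38 kPa.

2.38 kPa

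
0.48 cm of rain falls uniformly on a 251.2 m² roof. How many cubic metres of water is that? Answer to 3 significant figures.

1.21 cubic metres

Depth: 0.48 cm × 10 = 4.8 mm.
1 mm over 1 m² is 1 L, so volume = 4.8 × 251.2 = 1205.76 L = 1.21 m³.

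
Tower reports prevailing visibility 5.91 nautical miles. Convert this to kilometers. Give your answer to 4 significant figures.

1 nmi = 1.852 km, so 5.91 × 1.852 = 10.95 km.

10.95 km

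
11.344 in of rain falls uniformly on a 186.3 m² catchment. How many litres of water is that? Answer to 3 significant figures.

53700 litres

Depth: 11.344 in × 25.4 = 288.1376 mm.
1 mm over 1 m² is 1 L, so volume = 288.1376 × 186.3 = 53680.035 L ≈ 53700 L.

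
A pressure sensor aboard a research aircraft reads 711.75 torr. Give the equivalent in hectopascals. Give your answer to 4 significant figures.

948.9 hPa

1 mmHg = 1.33322 hPa, so 711.75 × 1.33322 = 948.9 hPa.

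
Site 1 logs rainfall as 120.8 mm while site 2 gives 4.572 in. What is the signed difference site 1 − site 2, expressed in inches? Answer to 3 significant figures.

site 1: 120.8 mm = 4.75591 in.
Difference: 4.75591 − 4.57200 = 0.184 in.

0.184 in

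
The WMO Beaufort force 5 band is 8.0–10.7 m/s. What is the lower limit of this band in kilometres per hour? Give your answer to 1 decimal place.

28.8 km/h

8.0–10.7 m/s × 3.6 = 28.8–38.5 km/h.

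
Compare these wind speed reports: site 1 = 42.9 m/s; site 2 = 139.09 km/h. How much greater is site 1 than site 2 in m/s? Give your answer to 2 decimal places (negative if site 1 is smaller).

4.26 m/s

site 2: 139.09 km/h = 38.6361 m/s.
Difference: 42.9000 − 38.6361 = 4.26 m/s.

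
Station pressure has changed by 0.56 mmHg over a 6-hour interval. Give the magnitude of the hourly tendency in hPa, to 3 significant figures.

0.56 mmHg / 6 h × 1.33322 hPa/mmHg = 0.124 hPa/h.

0.124 hPa per hour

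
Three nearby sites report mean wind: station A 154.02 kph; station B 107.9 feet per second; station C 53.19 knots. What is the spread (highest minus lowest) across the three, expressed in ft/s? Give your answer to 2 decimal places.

station A: 154.02 km/h = 140.3653 ft/s.
station C: 53.19 kt = 89.7746 ft/s.
Spread: 140.3653 − 89.7746 = 50.59 ft/s.

50.59 ft/s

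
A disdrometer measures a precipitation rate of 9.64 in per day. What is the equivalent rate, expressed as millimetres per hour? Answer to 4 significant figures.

9.64 in/day × 25.4 mm/in × 0.0416667 day/hour = 10.20 mm/hour.

10.20 mm/hour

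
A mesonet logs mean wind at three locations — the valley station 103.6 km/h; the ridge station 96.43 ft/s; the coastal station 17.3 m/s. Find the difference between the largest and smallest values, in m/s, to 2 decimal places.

12.09 m/s

the valley station: 103.6 km/h = 28.7778 m/s.
the ridge station: 96.43 ft/s = 29.3919 m/s.
Spread: 29.3919 − 17.3000 = 12.09 m/s.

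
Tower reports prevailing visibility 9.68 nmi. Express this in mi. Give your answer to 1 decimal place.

11.1 SM

1 nmi = 1.15078 SM, so 9.68 × 1.15078 = 11.1 SM.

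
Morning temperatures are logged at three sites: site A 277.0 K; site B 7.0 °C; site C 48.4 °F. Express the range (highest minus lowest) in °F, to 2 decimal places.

site A: 277.0 K = 3.850 °C.
site C: 48.4 °F = 9.111 °C.
Spread: 9.111 − 3.850 = 5.261 °C = 9.47 °F.

9.47 °F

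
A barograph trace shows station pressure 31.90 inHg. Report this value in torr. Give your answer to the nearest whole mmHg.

1 inHg = 25.4 mmHg, so 31.90 × 25.4 = 810 mmHg.

810 mmHg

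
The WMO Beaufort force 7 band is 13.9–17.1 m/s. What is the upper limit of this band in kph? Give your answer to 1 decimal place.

13.9–17.1 m/s × 3.6 = 50.0–61.6 km/h.

61.6 km/h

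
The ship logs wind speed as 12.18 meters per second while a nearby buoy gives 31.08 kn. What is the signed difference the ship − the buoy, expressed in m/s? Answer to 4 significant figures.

the buoy: 31.08 kt = 15.98893 m/s.
Difference: 12.18000 − 15.98893 = -3.809 m/s.

-3.809 m/s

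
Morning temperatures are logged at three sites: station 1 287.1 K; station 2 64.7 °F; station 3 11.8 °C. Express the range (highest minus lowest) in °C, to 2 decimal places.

6.37 °C

station 1: 287.1 K = 13.950 °C.
station 2: 64.7 °F = 18.167 °C.
Spread: 18.167 − 11.800 = 6.367 °C.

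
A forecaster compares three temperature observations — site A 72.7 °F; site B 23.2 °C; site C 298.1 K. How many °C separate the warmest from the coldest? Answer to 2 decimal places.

site A: 72.7 °F = 22.611 °C.
site C: 298.1 K = 24.950 °C.
Spread: 24.950 − 22.611 = 2.339 °C.

2.34 °C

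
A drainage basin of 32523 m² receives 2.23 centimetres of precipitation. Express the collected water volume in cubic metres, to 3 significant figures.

Depth: 2.23 cm × 10 = 22.3 mm.
1 mm over 1 m² is 1 L, so volume = 22.3 × 32523 = 725262.9 L = 725 m³.

725 cubic metres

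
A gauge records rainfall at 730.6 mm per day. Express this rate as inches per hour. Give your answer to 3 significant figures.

1.20 in/hour

730.6 mm/day × 0.0393701 in/mm × 0.0416667 day/hour = 1.20 in/hour.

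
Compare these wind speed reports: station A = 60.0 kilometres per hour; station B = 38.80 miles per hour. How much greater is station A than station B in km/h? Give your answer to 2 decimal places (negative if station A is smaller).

station B: 38.80 mph = 62.4425 km/h.
Difference: 60.0000 − 62.4425 = -2.44 km/h.

-2.44 km/h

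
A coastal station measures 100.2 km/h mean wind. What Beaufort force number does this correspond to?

100.2 km/h = 27.8 m/s, which is Beaufort 10 (storm, 24.5–28.4 m/s).

Beaufort force 10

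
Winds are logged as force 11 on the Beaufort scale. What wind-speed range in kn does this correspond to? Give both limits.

Beaufort 11 (violent storm) spans 56–63 knots.

56 to 63 kt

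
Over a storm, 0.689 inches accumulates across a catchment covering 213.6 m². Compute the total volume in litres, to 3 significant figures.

3740 litres

Depth: 0.689 in × 25.4 = 17.5006 mm.
1 mm over 1 m² is 1 L, so volume = 17.5006 × 213.6 = 3738.1282 L ≈ 3740 L.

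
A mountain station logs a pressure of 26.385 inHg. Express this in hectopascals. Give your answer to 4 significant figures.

893.5 hPa

1 inHg = 33.8639 hPa, so 26.385 × 33.8639 = 893.5 hPa.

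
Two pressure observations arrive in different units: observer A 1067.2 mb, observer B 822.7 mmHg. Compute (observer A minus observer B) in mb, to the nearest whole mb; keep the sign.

observer B: 822.7 mmHg = 1096.84 mb.
Difference: 1067.20 − 1096.84 = -30 mb.

-30 mb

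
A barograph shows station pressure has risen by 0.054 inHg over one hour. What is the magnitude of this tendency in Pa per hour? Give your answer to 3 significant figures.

183 Pa per hour

0.054 inHg / 1 h × 3386.39 Pa/inHg = 183 Pa/h.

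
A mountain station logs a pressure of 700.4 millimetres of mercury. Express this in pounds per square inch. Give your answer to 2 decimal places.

13.54 psi

1 mmHg = 0.0193368 psi, so 700.4 × 0.0193368 = 13.54 psi.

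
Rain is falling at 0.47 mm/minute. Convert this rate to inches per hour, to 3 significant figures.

1.11 in/hour

0.47 mm/minute × 0.0393701 in/mm × 60 minute/hour = 1.11 in/hour.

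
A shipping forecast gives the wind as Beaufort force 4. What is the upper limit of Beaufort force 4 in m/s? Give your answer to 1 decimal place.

Beaufort 4 (moderate breeze) spans 5.5–7.9 m/s.

7.9 m/s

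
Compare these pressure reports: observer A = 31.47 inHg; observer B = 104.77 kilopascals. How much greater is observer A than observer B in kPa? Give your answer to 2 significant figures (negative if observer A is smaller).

1.8 kPa

observer A: 31.47 inHg = 106.570 kPa.
Difference: 106.570 − 104.770 = 1.8 kPa.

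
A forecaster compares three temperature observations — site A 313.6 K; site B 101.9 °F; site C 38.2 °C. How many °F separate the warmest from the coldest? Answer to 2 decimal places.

site A: 313.6 K = 40.450 °C.
site B: 101.9 °F = 38.833 °C.
Spread: 40.450 − 38.200 = 2.250 °C = 4.05 °F.

4.05 °F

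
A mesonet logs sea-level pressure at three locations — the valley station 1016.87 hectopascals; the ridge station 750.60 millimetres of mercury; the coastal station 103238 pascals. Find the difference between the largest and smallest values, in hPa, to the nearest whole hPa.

the ridge station: 750.60 mmHg = 1000.72 hPa.
the coastal station: 103238 Pa = 1032.38 hPa.
Spread: 1032.38 − 1000.72 = 32 hPa.

32 hPa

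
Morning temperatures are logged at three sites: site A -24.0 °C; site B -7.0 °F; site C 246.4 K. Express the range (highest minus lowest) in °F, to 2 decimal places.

site B: -7.0 °F = -21.667 °C.
site C: 246.4 K = -26.750 °C.
Spread: (-21.667) − (-26.750) = 5.083 °C = 9.15 °F.

9.15 °F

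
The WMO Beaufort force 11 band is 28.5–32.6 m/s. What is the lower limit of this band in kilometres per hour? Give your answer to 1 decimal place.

28.5–32.6 m/s × 3.6 = 102.6–117.4 km/h.

102.6 km/h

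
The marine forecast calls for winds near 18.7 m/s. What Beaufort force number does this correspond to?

18.7 m/s lies in the Beaufort 8 band (gale, 17.2–20.7 m/s).

Beaufort force 8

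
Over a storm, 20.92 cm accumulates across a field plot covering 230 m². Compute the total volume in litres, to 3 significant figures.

48100 litres

Depth: 20.92 cm × 10 = 209.2 mm.
1 mm over 1 m² is 1 L, so volume = 209.2 × 230 = 48116 L ≈ 48100 L.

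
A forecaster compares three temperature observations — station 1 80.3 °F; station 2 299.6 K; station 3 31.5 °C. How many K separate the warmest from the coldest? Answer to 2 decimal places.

station 1: 80.3 °F = 26.833 °C.
station 2: 299.6 K = 26.450 °C.
Spread: 31.500 − 26.450 = 5.050 °C.

5.05 K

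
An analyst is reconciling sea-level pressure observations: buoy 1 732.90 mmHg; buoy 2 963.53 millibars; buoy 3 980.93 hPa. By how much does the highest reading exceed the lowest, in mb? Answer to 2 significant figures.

buoy 1: 732.90 mmHg = 977.12 mb.
buoy 3: 980.93 hPa = 980.93 mb.
Spread: 980.93 − 963.53 = 17 mb.

17 mb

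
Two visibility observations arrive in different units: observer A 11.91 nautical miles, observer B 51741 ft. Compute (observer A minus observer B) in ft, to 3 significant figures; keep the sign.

observer A: 11.91 nmi = 72366.54 ft.
Difference: 72366.54 − 51741.00 = 20600 ft.

20600 ft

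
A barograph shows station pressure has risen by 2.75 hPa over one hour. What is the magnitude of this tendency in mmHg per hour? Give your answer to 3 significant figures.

2.06 mmHg per hour

2.75 hPa / 1 h × 0.750062 mmHg/hPa = 2.06 mmHg/h.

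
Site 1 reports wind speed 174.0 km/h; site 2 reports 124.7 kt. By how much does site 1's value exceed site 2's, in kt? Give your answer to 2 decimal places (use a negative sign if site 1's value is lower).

site 1: 174.0 km/h = 93.9525 kt.
Difference: 93.9525 − 124.7000 = -30.75 kt.

-30.75 kt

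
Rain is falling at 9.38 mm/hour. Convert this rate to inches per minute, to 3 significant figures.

9.38 mm/hour × 0.0393701 in/mm × 0.0166667 hour/minute = 0.00615 in/minute.

0.00615 in/minute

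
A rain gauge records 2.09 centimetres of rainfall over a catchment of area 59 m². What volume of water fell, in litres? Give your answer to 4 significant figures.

Depth: 2.09 cm × 10 = 20.9 mm.
1 mm over 1 m² is 1 L, so volume = 20.9 × 59 = 1233.1 L ≈ 1233 L.

1233 litres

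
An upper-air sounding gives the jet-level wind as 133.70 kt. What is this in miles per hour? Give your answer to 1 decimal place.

153.9 mph

1 kt = 1.15078 mph, so 133.70 × 1.15078 = 153.9 mph.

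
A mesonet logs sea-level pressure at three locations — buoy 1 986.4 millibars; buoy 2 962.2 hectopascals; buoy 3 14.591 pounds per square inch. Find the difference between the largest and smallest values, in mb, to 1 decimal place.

43.8 mb

buoy 2: 962.2 hPa = 962.200 mb.
buoy 3: 14.591 psi = 1006.014 mb.
Spread: 1006.014 − 962.200 = 43.8 mb.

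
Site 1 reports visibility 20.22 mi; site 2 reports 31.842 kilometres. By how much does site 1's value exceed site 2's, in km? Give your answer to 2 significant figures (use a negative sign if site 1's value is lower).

0.70 km

site 1: 20.22 SM = 32.5409 km.
Difference: 32.5409 − 31.8420 = 0.70 km.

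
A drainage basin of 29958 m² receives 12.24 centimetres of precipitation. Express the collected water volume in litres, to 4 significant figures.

3667000 litres

Depth: 12.24 cm × 10 = 122.4 mm.
1 mm over 1 m² is 1 L, so volume = 122.4 × 29958 = 3666859.2 L ≈ 3667000 L.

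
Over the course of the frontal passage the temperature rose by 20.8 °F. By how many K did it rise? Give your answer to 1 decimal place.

For a temperature change the 32° offset cancels: ΔK = 20.8 × 0.5556 = 11.6 K.

11.6 K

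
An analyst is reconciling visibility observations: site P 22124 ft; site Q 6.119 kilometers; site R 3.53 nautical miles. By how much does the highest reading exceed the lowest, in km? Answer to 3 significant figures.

site P: 22124 ft = 6.74340 km.
site R: 3.53 nmi = 6.53756 km.
Spread: 6.74340 − 6.11900 = 0.624 km.

0.624 km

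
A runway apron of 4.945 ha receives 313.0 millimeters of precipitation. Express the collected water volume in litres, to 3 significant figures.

15500000 litres

Area: 4.945 ha = 49450 m².
1 mm over 1 m² is 1 L, so volume = 313 × 49450 = 15477850 L ≈ 15500000 L.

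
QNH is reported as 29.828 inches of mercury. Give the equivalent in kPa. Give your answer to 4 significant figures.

101.0 kPa

1 inHg = 3.38639 kPa, so 29.828 × 3.38639 = 101.0 kPa.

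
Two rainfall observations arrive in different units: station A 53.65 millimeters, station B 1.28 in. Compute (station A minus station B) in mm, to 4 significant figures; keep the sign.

21.14 mm

station B: 1.28 in = 32.5120 mm.
Difference: 53.6500 − 32.5120 = 21.14 mm.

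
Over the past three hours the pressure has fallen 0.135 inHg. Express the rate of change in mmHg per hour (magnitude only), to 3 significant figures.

1.14 mmHg per hour

0.135 inHg / 3 h × 25.4 mmHg/inHg = 1.14 mmHg/h.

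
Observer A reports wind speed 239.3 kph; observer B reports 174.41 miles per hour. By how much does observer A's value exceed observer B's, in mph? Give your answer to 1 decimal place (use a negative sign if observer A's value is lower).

-25.7 mph

observer A: 239.3 km/h = 148.694 mph.
Difference: 148.694 − 174.410 = -25.7 mph.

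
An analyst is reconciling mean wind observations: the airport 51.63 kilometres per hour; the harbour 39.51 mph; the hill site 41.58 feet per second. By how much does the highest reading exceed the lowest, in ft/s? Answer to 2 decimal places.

16.37 ft/s

the airport: 51.63 km/h = 47.0527 ft/s.
the harbour: 39.51 mph = 57.9480 ft/s.
Spread: 57.9480 − 41.5800 = 16.37 ft/s.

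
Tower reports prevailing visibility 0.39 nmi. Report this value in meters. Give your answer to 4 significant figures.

1 nmi = 1852 m, so 0.39 × 1852 = 722.3 m.

722.3 m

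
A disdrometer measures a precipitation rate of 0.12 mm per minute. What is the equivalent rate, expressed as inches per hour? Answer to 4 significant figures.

0.12 mm/minute × 0.0393701 in/mm × 60 minute/hour = 0.2835 in/hour.

0.2835 in/hour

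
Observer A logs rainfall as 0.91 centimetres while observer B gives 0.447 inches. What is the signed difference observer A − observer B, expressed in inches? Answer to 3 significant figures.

-0.0887 in

observer A: 0.91 cm = 0.358268 in.
Difference: 0.358268 − 0.447000 = -0.0887 in.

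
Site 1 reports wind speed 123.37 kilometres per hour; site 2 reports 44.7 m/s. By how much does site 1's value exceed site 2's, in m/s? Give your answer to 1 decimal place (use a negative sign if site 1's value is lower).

-10.4 m/s

site 1: 123.37 km/h = 34.269 m/s.
Difference: 34.269 − 44.700 = -10.4 m/s.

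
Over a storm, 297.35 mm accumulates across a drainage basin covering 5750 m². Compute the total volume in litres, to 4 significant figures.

1 mm over 1 m² is 1 L, so volume = 297.35 × 5750 = 1709762.5 L ≈ 1710000 L.

1710000 litres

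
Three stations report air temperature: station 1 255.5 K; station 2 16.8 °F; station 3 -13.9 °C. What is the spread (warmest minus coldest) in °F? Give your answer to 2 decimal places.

16.57 °F

station 1: 255.5 K = -17.650 °C.
station 2: 16.8 °F = -8.444 °C.
Spread: (-8.444) − (-17.650) = 9.206 °C = 16.57 °F.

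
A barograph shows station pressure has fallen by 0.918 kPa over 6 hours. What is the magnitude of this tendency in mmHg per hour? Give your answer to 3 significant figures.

0.918 kPa / 6 h × 7.50062 mmHg/kPa = 1.15 mmHg/h.

1.15 mmHg per hour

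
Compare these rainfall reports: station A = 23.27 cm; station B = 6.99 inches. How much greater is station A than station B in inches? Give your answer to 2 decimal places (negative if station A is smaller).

2.17 in

station A: 23.27 cm = 9.1614 in.
Difference: 9.1614 − 6.9900 = 2.17 in.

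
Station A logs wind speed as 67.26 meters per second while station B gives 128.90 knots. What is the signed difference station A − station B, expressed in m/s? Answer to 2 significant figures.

0.95 m/s

station B: 128.90 kt = 66.3119 m/s.
Difference: 67.2600 − 66.3119 = 0.95 m/s.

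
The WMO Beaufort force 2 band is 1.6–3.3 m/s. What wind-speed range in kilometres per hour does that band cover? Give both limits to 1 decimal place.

5.8 to 11.9 km/h

1.6–3.3 m/s × 3.6 = 5.8–11.9 km/h.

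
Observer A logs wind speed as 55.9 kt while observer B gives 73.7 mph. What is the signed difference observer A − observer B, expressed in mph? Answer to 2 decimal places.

-9.37 mph

observer A: 55.9 kt = 64.3286 mph.
Difference: 64.3286 − 73.7000 = -9.37 mph.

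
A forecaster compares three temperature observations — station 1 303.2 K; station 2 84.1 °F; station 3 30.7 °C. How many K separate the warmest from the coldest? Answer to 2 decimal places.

1.76 K

station 1: 303.2 K = 30.050 °C.
station 2: 84.1 °F = 28.944 °C.
Spread: 30.700 − 28.944 = 1.756 °C.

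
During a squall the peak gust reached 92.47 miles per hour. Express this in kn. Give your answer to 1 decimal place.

1 mph = 0.868976 kt, so 92.47 × 0.868976 = 80.4 kt.

80.4 kt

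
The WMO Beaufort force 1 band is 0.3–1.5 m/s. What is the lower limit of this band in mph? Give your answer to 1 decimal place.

0.3–1.5 m/s × 2.237 = 0.7–3.4 mph.

0.7 mph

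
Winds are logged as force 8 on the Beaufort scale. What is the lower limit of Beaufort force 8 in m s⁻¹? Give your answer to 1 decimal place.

17.2 m/s

Beaufort 8 (gale) spans 17.2–20.7 m/s.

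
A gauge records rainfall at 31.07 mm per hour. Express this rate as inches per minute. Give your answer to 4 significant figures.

0.02039 in/minute

31.07 mm/hour × 0.0393701 in/mm × 0.0166667 hour/minute = 0.02039 in/minute.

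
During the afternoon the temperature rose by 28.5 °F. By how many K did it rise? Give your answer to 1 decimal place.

For a temperature change the 32° offset cancels: ΔK = 28.5 × 0.5556 = 15.8 K.

15.8 K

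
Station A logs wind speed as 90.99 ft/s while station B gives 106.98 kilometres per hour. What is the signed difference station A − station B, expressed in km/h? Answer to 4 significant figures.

station A: 90.99 ft/s = 99.84151 km/h.
Difference: 99.84151 − 106.98000 = -7.138 km/h.

-7.138 km/h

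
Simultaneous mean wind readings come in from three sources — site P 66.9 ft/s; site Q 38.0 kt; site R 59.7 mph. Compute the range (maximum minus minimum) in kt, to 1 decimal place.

site P: 66.9 ft/s = 39.637 kt.
site R: 59.7 mph = 51.878 kt.
Spread: 51.878 − 38.000 = 13.9 kt.

13.9 kt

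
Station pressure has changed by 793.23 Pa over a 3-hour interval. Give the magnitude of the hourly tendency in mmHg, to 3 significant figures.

793.23 Pa / 3 h × 0.00750062 mmHg/Pa = 1.98 mmHg/h.

1.98 mmHg per hour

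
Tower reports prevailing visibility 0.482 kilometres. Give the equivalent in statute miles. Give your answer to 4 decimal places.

1 km = 0.621371 SM, so 0.482 × 0.621371 = 0.2995 SM.

0.2995 SM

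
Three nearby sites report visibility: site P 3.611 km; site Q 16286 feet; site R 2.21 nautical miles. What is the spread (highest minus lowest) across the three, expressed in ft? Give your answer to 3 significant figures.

4440 ft

site P: 3.611 km = 11847.11 ft.
site R: 2.21 nmi = 13428.22 ft.
Spread: 16286.00 − 11847.11 = 4440 ft.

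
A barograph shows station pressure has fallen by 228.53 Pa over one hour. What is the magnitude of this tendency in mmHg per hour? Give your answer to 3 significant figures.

1.71 mmHg per hour

228.53 Pa / 1 h × 0.00750062 mmHg/Pa = 1.71 mmHg/h.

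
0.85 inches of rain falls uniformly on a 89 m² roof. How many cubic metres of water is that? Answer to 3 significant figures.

1.92 cubic metres

Depth: 0.85 in × 25.4 = 21.59 mm.
1 mm over 1 m² is 1 L, so volume = 21.59 × 89 = 1921.51 L = 1.92 m³.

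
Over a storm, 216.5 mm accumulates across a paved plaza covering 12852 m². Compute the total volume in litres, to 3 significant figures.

2780000 litres

1 mm over 1 m² is 1 L, so volume = 216.5 × 12852 = 2782458 L ≈ 2780000 L.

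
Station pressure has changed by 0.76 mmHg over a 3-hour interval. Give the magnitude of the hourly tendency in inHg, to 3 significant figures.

0.76 mmHg / 3 h × 0.0393701 inHg/mmHg = 0.00997 inHg/h.

0.00997 inHg per hour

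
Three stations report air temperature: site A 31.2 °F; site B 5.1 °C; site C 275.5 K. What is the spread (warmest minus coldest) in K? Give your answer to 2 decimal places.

5.54 K

site A: 31.2 °F = -0.444 °C.
site C: 275.5 K = 2.350 °C.
Spread: 5.100 − (-0.444) = 5.544 °C.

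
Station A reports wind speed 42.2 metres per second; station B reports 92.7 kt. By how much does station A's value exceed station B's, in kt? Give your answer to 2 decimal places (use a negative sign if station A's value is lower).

station A: 42.2 m/s = 82.0302 kt.
Difference: 82.0302 − 92.7000 = -10.67 kt.

-10.67 kt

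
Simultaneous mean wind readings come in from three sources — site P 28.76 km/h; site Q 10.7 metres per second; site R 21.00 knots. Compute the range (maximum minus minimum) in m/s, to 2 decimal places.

site P: 28.76 km/h = 7.9889 m/s.
site R: 21.00 kt = 10.8033 m/s.
Spread: 10.8033 − 7.9889 = 2.81 m/s.

2.81 m/s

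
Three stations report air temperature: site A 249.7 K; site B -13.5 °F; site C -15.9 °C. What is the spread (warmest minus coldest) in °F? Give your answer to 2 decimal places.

16.88 °F

site A: 249.7 K = -23.450 °C.
site B: -13.5 °F = -25.278 °C.
Spread: (-15.900) − (-25.278) = 9.378 °C = 16.88 °F.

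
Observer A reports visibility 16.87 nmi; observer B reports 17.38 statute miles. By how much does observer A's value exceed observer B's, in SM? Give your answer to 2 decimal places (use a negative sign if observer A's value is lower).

2.03 SM

observer A: 16.87 nmi = 19.4136 SM.
Difference: 19.4136 − 17.3800 = 2.03 SM.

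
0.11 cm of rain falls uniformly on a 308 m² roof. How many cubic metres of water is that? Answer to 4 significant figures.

Depth: 0.11 cm × 10 = 1.1 mm.
1 mm over 1 m² is 1 L, so volume = 1.1 × 308 = 338.8 L = 0.3388 m³.

0.3388 cubic metres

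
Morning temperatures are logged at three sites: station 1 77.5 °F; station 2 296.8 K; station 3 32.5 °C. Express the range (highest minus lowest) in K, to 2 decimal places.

station 1: 77.5 °F = 25.278 °C.
station 2: 296.8 K = 23.650 °C.
Spread: 32.500 − 23.650 = 8.850 °C.

8.85 K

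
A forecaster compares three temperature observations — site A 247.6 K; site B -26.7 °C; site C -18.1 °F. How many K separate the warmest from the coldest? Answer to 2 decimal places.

site A: 247.6 K = -25.550 °C.
site C: -18.1 °F = -27.833 °C.
Spread: (-25.550) − (-27.833) = 2.283 °C.

2.28 K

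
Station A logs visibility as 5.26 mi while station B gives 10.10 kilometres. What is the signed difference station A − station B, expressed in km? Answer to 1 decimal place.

-1.6 km

station A: 5.26 SM = 8.465 km.
Difference: 8.465 − 10.100 = -1.6 km.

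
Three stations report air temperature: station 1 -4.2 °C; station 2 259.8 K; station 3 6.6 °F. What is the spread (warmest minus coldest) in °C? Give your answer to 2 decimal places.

9.91 °C

station 2: 259.8 K = -13.350 °C.
station 3: 6.6 °F = -14.111 °C.
Spread: (-4.200) − (-14.111) = 9.911 °C.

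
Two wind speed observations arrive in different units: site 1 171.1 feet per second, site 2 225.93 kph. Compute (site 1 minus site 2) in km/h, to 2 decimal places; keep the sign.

site 1: 171.1 ft/s = 187.7446 km/h.
Difference: 187.7446 − 225.9300 = -38.19 km/h.

-38.19 km/h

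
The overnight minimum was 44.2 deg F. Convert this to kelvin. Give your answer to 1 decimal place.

279.9 K

First to °C: 6.78 °C.
Then to K: 279.9 K.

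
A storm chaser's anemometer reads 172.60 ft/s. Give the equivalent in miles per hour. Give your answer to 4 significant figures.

117.7 mph

1 ft/s = 0.681818 mph, so 172.60 × 0.681818 = 117.7 mph.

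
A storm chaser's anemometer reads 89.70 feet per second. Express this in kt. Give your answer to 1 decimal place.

1 ft/s = 0.592484 kt, so 89.70 × 0.592484 = 53.1 kt.

53.1 kt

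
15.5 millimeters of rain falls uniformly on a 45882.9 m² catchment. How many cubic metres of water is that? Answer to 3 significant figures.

711 cubic metres

1 mm over 1 m² is 1 L, so volume = 15.5 × 45882.9 = 711184.95 L = 711 m³.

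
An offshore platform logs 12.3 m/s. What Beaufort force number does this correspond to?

Beaufort force 6

12.3 m/s lies in the Beaufort 6 band (strong breeze, 10.8–13.8 m/s).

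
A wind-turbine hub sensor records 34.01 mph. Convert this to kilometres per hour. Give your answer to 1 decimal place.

1 mph = 1.60934 km/h, so 34.01 × 1.60934 = 54.7 km/h.

54.7 km/h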